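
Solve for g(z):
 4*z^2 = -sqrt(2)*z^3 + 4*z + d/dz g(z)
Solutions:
 g(z) = C1 + sqrt(2)*z^4/4 + 4*z^3/3 - 2*z^2


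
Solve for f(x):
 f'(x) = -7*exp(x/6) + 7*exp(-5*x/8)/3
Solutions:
 f(x) = C1 - 42*exp(x/6) - 56*exp(-5*x/8)/15


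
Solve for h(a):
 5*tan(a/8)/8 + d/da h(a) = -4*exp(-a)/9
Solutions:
 h(a) = C1 - 5*log(tan(a/8)^2 + 1)/2 + 4*exp(-a)/9


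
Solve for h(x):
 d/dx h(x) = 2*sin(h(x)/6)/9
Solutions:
 -2*x/9 + 3*log(cos(h(x)/6) - 1) - 3*log(cos(h(x)/6) + 1) = C1


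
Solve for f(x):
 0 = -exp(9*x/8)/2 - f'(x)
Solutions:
 f(x) = C1 - 4*exp(9*x/8)/9


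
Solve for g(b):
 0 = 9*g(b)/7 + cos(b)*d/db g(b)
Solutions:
 g(b) = C1*(sin(b) - 1)^(9/14)/(sin(b) + 1)^(9/14)


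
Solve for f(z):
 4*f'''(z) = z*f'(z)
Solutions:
 f(z) = C1 + Integral(C2*airyai(2^(1/3)*z/2) + C3*airybi(2^(1/3)*z/2), z)


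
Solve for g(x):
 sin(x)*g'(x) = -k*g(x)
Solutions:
 g(x) = C1*exp(k*(-log(cos(x) - 1) + log(cos(x) + 1))/2)


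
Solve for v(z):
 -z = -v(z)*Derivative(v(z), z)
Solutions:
 v(z) = -sqrt(C1 + z^2)
 v(z) = sqrt(C1 + z^2)


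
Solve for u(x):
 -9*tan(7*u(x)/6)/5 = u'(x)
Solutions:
 u(x) = -6*asin(C1*exp(-21*x/10))/7 + 6*pi/7
 u(x) = 6*asin(C1*exp(-21*x/10))/7


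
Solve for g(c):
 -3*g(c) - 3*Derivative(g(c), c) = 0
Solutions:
 g(c) = C1*exp(-c)


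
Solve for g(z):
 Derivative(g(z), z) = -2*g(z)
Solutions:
 g(z) = C1*exp(-2*z)


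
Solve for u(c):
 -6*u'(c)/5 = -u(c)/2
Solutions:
 u(c) = C1*exp(5*c/12)


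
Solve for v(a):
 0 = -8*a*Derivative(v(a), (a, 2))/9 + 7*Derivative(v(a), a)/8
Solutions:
 v(a) = C1 + C2*a^(127/64)


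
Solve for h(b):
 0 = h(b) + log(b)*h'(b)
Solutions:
 h(b) = C1*exp(-li(b))


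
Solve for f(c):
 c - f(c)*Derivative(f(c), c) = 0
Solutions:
 f(c) = -sqrt(C1 + c^2)
 f(c) = sqrt(C1 + c^2)


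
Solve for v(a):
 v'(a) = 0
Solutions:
 v(a) = C1


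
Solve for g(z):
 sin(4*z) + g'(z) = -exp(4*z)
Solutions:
 g(z) = C1 - exp(4*z)/4 + cos(4*z)/4


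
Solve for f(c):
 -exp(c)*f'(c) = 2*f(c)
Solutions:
 f(c) = C1*exp(2*exp(-c))


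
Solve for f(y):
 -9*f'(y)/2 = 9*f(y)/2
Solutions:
 f(y) = C1*exp(-y)


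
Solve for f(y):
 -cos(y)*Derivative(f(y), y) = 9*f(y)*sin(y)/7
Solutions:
 f(y) = C1*cos(y)^(9/7)


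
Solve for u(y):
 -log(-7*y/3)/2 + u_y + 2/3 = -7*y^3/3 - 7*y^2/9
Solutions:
 u(y) = C1 - 7*y^4/12 - 7*y^3/27 + y*log(-y)/2 + y*(-7 - 3*log(3) + 3*log(7))/6


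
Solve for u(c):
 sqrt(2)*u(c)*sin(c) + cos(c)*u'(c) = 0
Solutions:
 u(c) = C1*cos(c)^(sqrt(2))


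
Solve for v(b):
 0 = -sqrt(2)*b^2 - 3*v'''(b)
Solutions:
 v(b) = C1 + C2*b + C3*b^2 - sqrt(2)*b^5/180


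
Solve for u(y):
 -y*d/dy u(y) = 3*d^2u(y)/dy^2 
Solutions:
 u(y) = C1 + C2*erf(sqrt(6)*y/6)


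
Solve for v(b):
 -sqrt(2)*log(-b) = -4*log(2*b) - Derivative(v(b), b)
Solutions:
 v(b) = C1 - b*(4 - sqrt(2))*log(b) + b*(-4*log(2) - sqrt(2) + 4 + sqrt(2)*I*pi)


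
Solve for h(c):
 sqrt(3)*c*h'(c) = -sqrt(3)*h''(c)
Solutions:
 h(c) = C1 + C2*erf(sqrt(2)*c/2)


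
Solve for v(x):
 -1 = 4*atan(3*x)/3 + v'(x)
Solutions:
 v(x) = C1 - 4*x*atan(3*x)/3 - x + 2*log(9*x^2 + 1)/9


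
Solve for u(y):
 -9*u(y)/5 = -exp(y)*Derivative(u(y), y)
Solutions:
 u(y) = C1*exp(-9*exp(-y)/5)


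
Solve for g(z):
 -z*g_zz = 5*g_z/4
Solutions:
 g(z) = C1 + C2/z^(1/4)


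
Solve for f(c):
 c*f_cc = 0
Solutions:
 f(c) = C1 + C2*c


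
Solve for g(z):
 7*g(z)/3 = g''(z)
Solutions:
 g(z) = C1*exp(-sqrt(21)*z/3) + C2*exp(sqrt(21)*z/3)


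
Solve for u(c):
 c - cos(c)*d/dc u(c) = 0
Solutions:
 u(c) = C1 + Integral(c/cos(c), c)


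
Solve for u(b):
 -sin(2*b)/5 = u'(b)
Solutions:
 u(b) = C1 + cos(2*b)/10


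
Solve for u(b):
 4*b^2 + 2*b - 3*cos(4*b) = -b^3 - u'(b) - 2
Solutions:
 u(b) = C1 - b^4/4 - 4*b^3/3 - b^2 - 2*b + 3*sin(4*b)/4


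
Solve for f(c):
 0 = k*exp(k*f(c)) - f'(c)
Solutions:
 f(c) = Piecewise((log(-1/(C1*k + c*k^2))/k, Ne(k, 0)), (nan, True))
 f(c) = Piecewise((C1 + c*k, Eq(k, 0)), (nan, True))


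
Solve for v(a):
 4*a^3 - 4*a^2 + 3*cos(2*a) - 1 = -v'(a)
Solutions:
 v(a) = C1 - a^4 + 4*a^3/3 + a - 3*sin(2*a)/2


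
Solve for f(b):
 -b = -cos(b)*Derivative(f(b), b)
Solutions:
 f(b) = C1 + Integral(b/cos(b), b)


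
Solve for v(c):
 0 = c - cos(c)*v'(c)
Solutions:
 v(c) = C1 + Integral(c/cos(c), c)


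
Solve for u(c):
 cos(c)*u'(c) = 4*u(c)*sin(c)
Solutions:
 u(c) = C1/cos(c)^4


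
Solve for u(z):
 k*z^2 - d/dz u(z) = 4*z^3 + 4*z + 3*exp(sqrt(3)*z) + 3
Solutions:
 u(z) = C1 + k*z^3/3 - z^4 - 2*z^2 - 3*z - sqrt(3)*exp(sqrt(3)*z)


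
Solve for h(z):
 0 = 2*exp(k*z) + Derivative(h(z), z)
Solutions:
 h(z) = C1 - 2*exp(k*z)/k


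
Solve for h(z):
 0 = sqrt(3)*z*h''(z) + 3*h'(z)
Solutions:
 h(z) = C1 + C2*z^(1 - sqrt(3))


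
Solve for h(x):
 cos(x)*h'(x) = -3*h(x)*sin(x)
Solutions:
 h(x) = C1*cos(x)^3


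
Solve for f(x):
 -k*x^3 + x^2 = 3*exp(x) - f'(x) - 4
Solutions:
 f(x) = C1 + k*x^4/4 - x^3/3 - 4*x + 3*exp(x)


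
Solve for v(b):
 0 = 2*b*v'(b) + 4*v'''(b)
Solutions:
 v(b) = C1 + Integral(C2*airyai(-2^(2/3)*b/2) + C3*airybi(-2^(2/3)*b/2), b)


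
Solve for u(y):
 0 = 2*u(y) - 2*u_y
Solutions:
 u(y) = C1*exp(y)


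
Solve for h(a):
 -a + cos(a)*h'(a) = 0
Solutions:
 h(a) = C1 + Integral(a/cos(a), a)


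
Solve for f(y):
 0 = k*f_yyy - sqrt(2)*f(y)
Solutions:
 f(y) = C1*exp(2^(1/6)*y*(1/k)^(1/3)) + C2*exp(2^(1/6)*y*(-1 + sqrt(3)*I)*(1/k)^(1/3)/2) + C3*exp(-2^(1/6)*y*(1 + sqrt(3)*I)*(1/k)^(1/3)/2)


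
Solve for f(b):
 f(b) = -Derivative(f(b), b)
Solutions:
 f(b) = C1*exp(-b)


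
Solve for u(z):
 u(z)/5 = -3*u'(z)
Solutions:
 u(z) = C1*exp(-z/15)


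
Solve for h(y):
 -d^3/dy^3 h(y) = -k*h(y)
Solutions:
 h(y) = C1*exp(k^(1/3)*y) + C2*exp(k^(1/3)*y*(-1 + sqrt(3)*I)/2) + C3*exp(-k^(1/3)*y*(1 + sqrt(3)*I)/2)


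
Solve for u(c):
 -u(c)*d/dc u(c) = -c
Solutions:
 u(c) = -sqrt(C1 + c^2)
 u(c) = sqrt(C1 + c^2)


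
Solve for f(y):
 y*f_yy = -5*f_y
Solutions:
 f(y) = C1 + C2/y^4


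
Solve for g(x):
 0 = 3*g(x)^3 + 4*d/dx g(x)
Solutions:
 g(x) = -sqrt(2)*sqrt(-1/(C1 - 3*x))
 g(x) = sqrt(2)*sqrt(-1/(C1 - 3*x))


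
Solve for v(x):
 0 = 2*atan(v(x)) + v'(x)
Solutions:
 Integral(1/atan(_y), (_y, v(x))) = C1 - 2*x


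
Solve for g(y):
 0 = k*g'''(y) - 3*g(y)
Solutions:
 g(y) = C1*exp(3^(1/3)*y*(1/k)^(1/3)) + C2*exp(y*(-3^(1/3) + 3^(5/6)*I)*(1/k)^(1/3)/2) + C3*exp(-y*(3^(1/3) + 3^(5/6)*I)*(1/k)^(1/3)/2)


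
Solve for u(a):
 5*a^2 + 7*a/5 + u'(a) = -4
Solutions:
 u(a) = C1 - 5*a^3/3 - 7*a^2/10 - 4*a


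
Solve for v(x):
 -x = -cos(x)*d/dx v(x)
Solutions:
 v(x) = C1 + Integral(x/cos(x), x)


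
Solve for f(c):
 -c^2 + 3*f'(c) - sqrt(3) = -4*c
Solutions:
 f(c) = C1 + c^3/9 - 2*c^2/3 + sqrt(3)*c/3


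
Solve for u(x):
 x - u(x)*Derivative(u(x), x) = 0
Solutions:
 u(x) = -sqrt(C1 + x^2)
 u(x) = sqrt(C1 + x^2)


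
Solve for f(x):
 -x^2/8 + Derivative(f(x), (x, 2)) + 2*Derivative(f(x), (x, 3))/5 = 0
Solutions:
 f(x) = C1 + C2*x + C3*exp(-5*x/2) + x^4/96 - x^3/60 + x^2/50


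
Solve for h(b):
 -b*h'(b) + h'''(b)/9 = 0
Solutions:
 h(b) = C1 + Integral(C2*airyai(3^(2/3)*b) + C3*airybi(3^(2/3)*b), b)


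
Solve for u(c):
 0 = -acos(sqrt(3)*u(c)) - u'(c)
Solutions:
 Integral(1/acos(sqrt(3)*_y), (_y, u(c))) = C1 - c


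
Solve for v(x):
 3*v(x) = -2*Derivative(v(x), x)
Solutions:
 v(x) = C1*exp(-3*x/2)


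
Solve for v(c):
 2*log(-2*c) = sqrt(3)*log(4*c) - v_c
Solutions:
 v(c) = C1 + c*(-2 + sqrt(3))*log(c) + c*(-sqrt(3) - 2*log(2) + 2 + 2*sqrt(3)*log(2) - 2*I*pi)


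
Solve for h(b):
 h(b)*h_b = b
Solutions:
 h(b) = -sqrt(C1 + b^2)
 h(b) = sqrt(C1 + b^2)


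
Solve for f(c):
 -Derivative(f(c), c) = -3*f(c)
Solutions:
 f(c) = C1*exp(3*c)


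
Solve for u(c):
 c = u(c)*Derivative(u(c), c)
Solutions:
 u(c) = -sqrt(C1 + c^2)
 u(c) = sqrt(C1 + c^2)


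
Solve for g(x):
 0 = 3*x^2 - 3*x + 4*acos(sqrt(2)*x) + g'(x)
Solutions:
 g(x) = C1 - x^3 + 3*x^2/2 - 4*x*acos(sqrt(2)*x) + 2*sqrt(2)*sqrt(1 - 2*x^2)


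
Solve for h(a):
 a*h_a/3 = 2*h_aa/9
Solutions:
 h(a) = C1 + C2*erfi(sqrt(3)*a/2)


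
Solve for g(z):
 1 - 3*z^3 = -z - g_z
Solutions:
 g(z) = C1 + 3*z^4/4 - z^2/2 - z


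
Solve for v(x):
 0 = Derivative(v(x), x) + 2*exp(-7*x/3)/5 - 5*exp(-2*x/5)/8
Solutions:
 v(x) = C1 + 6*exp(-7*x/3)/35 - 25*exp(-2*x/5)/16


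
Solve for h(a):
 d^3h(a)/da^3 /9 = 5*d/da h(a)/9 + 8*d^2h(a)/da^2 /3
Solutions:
 h(a) = C1 + C2*exp(a*(12 - sqrt(149))) + C3*exp(a*(12 + sqrt(149)))


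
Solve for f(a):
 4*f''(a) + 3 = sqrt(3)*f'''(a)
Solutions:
 f(a) = C1 + C2*a + C3*exp(4*sqrt(3)*a/3) - 3*a^2/8


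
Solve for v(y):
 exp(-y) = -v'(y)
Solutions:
 v(y) = C1 + exp(-y)


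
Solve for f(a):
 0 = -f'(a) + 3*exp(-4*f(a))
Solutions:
 f(a) = log(-I*(C1 + 12*a)^(1/4))
 f(a) = log(I*(C1 + 12*a)^(1/4))
 f(a) = log(-(C1 + 12*a)^(1/4))
 f(a) = log(C1 + 12*a)/4


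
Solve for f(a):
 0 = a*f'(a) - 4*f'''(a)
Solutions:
 f(a) = C1 + Integral(C2*airyai(2^(1/3)*a/2) + C3*airybi(2^(1/3)*a/2), a)


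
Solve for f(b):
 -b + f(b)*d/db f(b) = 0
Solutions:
 f(b) = -sqrt(C1 + b^2)
 f(b) = sqrt(C1 + b^2)


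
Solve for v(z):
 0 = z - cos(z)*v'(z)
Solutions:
 v(z) = C1 + Integral(z/cos(z), z)


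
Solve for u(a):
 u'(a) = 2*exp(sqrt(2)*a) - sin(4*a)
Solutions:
 u(a) = C1 + sqrt(2)*exp(sqrt(2)*a) + cos(4*a)/4


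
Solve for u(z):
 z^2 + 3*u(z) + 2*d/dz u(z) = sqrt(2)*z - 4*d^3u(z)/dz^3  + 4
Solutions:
 u(z) = C1*exp(-3^(1/3)*z*(-(27 + sqrt(753))^(1/3) + 2*3^(1/3)/(27 + sqrt(753))^(1/3))/12)*sin(3^(1/6)*z*(6/(27 + sqrt(753))^(1/3) + 3^(2/3)*(27 + sqrt(753))^(1/3))/12) + C2*exp(-3^(1/3)*z*(-(27 + sqrt(753))^(1/3) + 2*3^(1/3)/(27 + sqrt(753))^(1/3))/12)*cos(3^(1/6)*z*(6/(27 + sqrt(753))^(1/3) + 3^(2/3)*(27 + sqrt(753))^(1/3))/12) + C3*exp(3^(1/3)*z*(-(27 + sqrt(753))^(1/3) + 2*3^(1/3)/(27 + sqrt(753))^(1/3))/6) - z^2/3 + 4*z/9 + sqrt(2)*z/3 - 2*sqrt(2)/9 + 28/27


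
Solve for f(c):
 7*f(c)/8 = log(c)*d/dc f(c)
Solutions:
 f(c) = C1*exp(7*li(c)/8)


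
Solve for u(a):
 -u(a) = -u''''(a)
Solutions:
 u(a) = C1*exp(-a) + C2*exp(a) + C3*sin(a) + C4*cos(a)


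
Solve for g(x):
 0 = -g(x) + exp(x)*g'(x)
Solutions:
 g(x) = C1*exp(-exp(-x))


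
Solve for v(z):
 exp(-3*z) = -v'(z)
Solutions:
 v(z) = C1 + exp(-3*z)/3


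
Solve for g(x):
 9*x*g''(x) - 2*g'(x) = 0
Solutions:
 g(x) = C1 + C2*x^(11/9)


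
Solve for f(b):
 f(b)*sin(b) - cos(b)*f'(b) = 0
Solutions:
 f(b) = C1/cos(b)


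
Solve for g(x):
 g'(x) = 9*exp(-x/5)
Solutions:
 g(x) = C1 - 45*exp(-x/5)


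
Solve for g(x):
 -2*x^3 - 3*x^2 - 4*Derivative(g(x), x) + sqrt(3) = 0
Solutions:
 g(x) = C1 - x^4/8 - x^3/4 + sqrt(3)*x/4


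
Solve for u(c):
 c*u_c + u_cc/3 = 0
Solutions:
 u(c) = C1 + C2*erf(sqrt(6)*c/2)


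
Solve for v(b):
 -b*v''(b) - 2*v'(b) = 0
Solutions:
 v(b) = C1 + C2/b


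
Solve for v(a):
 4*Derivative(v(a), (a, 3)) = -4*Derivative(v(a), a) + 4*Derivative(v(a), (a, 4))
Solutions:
 v(a) = C1 + C2*exp(a*(-2^(2/3)*(3*sqrt(93) + 29)^(1/3) - 2*2^(1/3)/(3*sqrt(93) + 29)^(1/3) + 4)/12)*sin(2^(1/3)*sqrt(3)*a*(-2^(1/3)*(3*sqrt(93) + 29)^(1/3) + 2/(3*sqrt(93) + 29)^(1/3))/12) + C3*exp(a*(-2^(2/3)*(3*sqrt(93) + 29)^(1/3) - 2*2^(1/3)/(3*sqrt(93) + 29)^(1/3) + 4)/12)*cos(2^(1/3)*sqrt(3)*a*(-2^(1/3)*(3*sqrt(93) + 29)^(1/3) + 2/(3*sqrt(93) + 29)^(1/3))/12) + C4*exp(a*(2*2^(1/3)/(3*sqrt(93) + 29)^(1/3) + 2 + 2^(2/3)*(3*sqrt(93) + 29)^(1/3))/6)


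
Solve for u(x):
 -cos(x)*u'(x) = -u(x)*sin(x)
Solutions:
 u(x) = C1/cos(x)


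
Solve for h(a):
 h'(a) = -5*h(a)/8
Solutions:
 h(a) = C1*exp(-5*a/8)


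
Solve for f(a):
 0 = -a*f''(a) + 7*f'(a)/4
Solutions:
 f(a) = C1 + C2*a^(11/4)


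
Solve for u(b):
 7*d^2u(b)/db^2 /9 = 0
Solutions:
 u(b) = C1 + C2*b


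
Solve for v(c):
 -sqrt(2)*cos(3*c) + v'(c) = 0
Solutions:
 v(c) = C1 + sqrt(2)*sin(3*c)/3


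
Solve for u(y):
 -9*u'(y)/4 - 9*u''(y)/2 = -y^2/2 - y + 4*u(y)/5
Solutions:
 u(y) = 5*y^2/8 - 145*y/64 + (C1*sin(sqrt(415)*y/60) + C2*cos(sqrt(415)*y/60))*exp(-y/4) - 675/1024


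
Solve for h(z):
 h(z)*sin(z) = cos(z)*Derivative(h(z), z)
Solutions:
 h(z) = C1/cos(z)


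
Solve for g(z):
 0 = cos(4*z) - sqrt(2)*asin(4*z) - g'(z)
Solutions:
 g(z) = C1 - sqrt(2)*(z*asin(4*z) + sqrt(1 - 16*z^2)/4) + sin(4*z)/4


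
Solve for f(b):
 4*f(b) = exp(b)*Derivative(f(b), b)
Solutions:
 f(b) = C1*exp(-4*exp(-b))


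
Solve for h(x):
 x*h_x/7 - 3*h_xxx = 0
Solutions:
 h(x) = C1 + Integral(C2*airyai(21^(2/3)*x/21) + C3*airybi(21^(2/3)*x/21), x)


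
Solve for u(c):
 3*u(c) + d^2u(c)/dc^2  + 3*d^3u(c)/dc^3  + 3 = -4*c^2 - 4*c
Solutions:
 u(c) = C1*exp(c*(-4 + 2*2^(1/3)/(27*sqrt(733) + 731)^(1/3) + 2^(2/3)*(27*sqrt(733) + 731)^(1/3))/36)*sin(2^(1/3)*sqrt(3)*c*(-2^(1/3)*(27*sqrt(733) + 731)^(1/3) + 2/(27*sqrt(733) + 731)^(1/3))/36) + C2*exp(c*(-4 + 2*2^(1/3)/(27*sqrt(733) + 731)^(1/3) + 2^(2/3)*(27*sqrt(733) + 731)^(1/3))/36)*cos(2^(1/3)*sqrt(3)*c*(-2^(1/3)*(27*sqrt(733) + 731)^(1/3) + 2/(27*sqrt(733) + 731)^(1/3))/36) + C3*exp(-c*(2*2^(1/3)/(27*sqrt(733) + 731)^(1/3) + 2 + 2^(2/3)*(27*sqrt(733) + 731)^(1/3))/18) - 4*c^2/3 - 4*c/3 - 1/9


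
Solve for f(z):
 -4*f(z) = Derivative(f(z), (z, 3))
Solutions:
 f(z) = C3*exp(-2^(2/3)*z) + (C1*sin(2^(2/3)*sqrt(3)*z/2) + C2*cos(2^(2/3)*sqrt(3)*z/2))*exp(2^(2/3)*z/2)


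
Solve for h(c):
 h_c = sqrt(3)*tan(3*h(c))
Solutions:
 h(c) = -asin(C1*exp(3*sqrt(3)*c))/3 + pi/3
 h(c) = asin(C1*exp(3*sqrt(3)*c))/3


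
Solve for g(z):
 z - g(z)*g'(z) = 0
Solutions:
 g(z) = -sqrt(C1 + z^2)
 g(z) = sqrt(C1 + z^2)


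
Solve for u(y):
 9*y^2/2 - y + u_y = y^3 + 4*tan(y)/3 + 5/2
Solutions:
 u(y) = C1 + y^4/4 - 3*y^3/2 + y^2/2 + 5*y/2 - 4*log(cos(y))/3


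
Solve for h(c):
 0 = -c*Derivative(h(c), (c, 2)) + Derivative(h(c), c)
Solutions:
 h(c) = C1 + C2*c^2


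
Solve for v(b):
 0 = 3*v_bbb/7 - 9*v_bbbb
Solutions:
 v(b) = C1 + C2*b + C3*b^2 + C4*exp(b/21)


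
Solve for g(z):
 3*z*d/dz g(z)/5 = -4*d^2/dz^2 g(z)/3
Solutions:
 g(z) = C1 + C2*erf(3*sqrt(10)*z/20)


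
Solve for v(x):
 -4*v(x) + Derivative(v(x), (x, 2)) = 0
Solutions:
 v(x) = C1*exp(-2*x) + C2*exp(2*x)


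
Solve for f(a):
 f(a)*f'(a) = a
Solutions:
 f(a) = -sqrt(C1 + a^2)
 f(a) = sqrt(C1 + a^2)


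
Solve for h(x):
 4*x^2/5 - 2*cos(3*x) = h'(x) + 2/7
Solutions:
 h(x) = C1 + 4*x^3/15 - 2*x/7 - 2*sin(3*x)/3


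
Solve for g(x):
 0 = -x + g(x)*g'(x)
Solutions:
 g(x) = -sqrt(C1 + x^2)
 g(x) = sqrt(C1 + x^2)


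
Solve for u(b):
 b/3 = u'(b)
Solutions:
 u(b) = C1 + b^2/6


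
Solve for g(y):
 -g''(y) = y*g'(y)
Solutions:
 g(y) = C1 + C2*erf(sqrt(2)*y/2)


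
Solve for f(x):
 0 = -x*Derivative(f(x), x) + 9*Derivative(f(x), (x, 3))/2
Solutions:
 f(x) = C1 + Integral(C2*airyai(6^(1/3)*x/3) + C3*airybi(6^(1/3)*x/3), x)


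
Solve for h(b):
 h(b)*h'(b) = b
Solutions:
 h(b) = -sqrt(C1 + b^2)
 h(b) = sqrt(C1 + b^2)


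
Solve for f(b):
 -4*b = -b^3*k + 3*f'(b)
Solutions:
 f(b) = C1 + b^4*k/12 - 2*b^2/3


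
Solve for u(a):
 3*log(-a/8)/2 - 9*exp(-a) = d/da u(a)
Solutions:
 u(a) = C1 + 3*a*log(-a)/2 + 3*a*(-3*log(2) - 1)/2 + 9*exp(-a)


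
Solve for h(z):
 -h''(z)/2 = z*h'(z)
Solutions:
 h(z) = C1 + C2*erf(z)


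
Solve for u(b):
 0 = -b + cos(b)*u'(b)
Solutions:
 u(b) = C1 + Integral(b/cos(b), b)


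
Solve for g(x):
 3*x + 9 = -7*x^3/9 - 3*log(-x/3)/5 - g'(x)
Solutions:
 g(x) = C1 - 7*x^4/36 - 3*x^2/2 - 3*x*log(-x)/5 + 3*x*(-14 + log(3))/5


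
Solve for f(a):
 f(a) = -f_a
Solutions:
 f(a) = C1*exp(-a)


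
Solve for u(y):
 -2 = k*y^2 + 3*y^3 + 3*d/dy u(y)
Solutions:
 u(y) = C1 - k*y^3/9 - y^4/4 - 2*y/3


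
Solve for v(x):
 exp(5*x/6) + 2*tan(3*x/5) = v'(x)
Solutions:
 v(x) = C1 + 6*exp(5*x/6)/5 - 10*log(cos(3*x/5))/3


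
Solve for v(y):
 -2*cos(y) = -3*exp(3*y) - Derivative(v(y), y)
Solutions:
 v(y) = C1 - exp(3*y) + 2*sin(y)


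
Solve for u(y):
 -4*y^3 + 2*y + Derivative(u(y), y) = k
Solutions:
 u(y) = C1 + k*y + y^4 - y^2


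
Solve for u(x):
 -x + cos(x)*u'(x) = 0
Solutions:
 u(x) = C1 + Integral(x/cos(x), x)


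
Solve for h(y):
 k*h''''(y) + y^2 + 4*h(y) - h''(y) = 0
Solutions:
 h(y) = C1*exp(-sqrt(2)*y*sqrt((1 - sqrt(1 - 16*k))/k)/2) + C2*exp(sqrt(2)*y*sqrt((1 - sqrt(1 - 16*k))/k)/2) + C3*exp(-sqrt(2)*y*sqrt((sqrt(1 - 16*k) + 1)/k)/2) + C4*exp(sqrt(2)*y*sqrt((sqrt(1 - 16*k) + 1)/k)/2) - y^2/4 - 1/8


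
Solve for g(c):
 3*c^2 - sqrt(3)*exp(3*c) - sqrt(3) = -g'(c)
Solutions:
 g(c) = C1 - c^3 + sqrt(3)*c + sqrt(3)*exp(3*c)/3


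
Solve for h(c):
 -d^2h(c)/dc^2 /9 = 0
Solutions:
 h(c) = C1 + C2*c


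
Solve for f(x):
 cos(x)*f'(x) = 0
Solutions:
 f(x) = C1


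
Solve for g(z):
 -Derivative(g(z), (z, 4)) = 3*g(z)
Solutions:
 g(z) = (C1*sin(sqrt(2)*3^(1/4)*z/2) + C2*cos(sqrt(2)*3^(1/4)*z/2))*exp(-sqrt(2)*3^(1/4)*z/2) + (C3*sin(sqrt(2)*3^(1/4)*z/2) + C4*cos(sqrt(2)*3^(1/4)*z/2))*exp(sqrt(2)*3^(1/4)*z/2)


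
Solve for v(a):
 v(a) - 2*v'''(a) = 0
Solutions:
 v(a) = C3*exp(2^(2/3)*a/2) + (C1*sin(2^(2/3)*sqrt(3)*a/4) + C2*cos(2^(2/3)*sqrt(3)*a/4))*exp(-2^(2/3)*a/4)


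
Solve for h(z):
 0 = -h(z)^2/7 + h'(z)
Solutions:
 h(z) = -7/(C1 + z)


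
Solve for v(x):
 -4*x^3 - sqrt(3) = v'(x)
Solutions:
 v(x) = C1 - x^4 - sqrt(3)*x


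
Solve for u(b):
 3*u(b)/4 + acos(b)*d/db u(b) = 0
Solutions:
 u(b) = C1*exp(-3*Integral(1/acos(b), b)/4)


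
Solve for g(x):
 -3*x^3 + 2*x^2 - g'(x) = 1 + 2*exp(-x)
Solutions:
 g(x) = C1 - 3*x^4/4 + 2*x^3/3 - x + 2*exp(-x)


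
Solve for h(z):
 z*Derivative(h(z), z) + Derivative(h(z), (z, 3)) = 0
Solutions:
 h(z) = C1 + Integral(C2*airyai(-z) + C3*airybi(-z), z)


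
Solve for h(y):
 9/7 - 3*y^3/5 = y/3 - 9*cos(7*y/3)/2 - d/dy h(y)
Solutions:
 h(y) = C1 + 3*y^4/20 + y^2/6 - 9*y/7 - 27*sin(7*y/3)/14


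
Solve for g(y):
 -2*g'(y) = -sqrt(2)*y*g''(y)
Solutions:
 g(y) = C1 + C2*y^(1 + sqrt(2))


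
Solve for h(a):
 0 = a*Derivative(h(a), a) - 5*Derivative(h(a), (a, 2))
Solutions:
 h(a) = C1 + C2*erfi(sqrt(10)*a/10)


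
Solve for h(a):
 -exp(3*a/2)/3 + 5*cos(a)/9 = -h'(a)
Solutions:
 h(a) = C1 + 2*exp(3*a/2)/9 - 5*sin(a)/9


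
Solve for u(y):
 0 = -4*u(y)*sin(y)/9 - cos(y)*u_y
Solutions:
 u(y) = C1*cos(y)^(4/9)


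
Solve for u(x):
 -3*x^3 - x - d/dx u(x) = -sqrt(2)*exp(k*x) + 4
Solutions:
 u(x) = C1 - 3*x^4/4 - x^2/2 - 4*x + sqrt(2)*exp(k*x)/k


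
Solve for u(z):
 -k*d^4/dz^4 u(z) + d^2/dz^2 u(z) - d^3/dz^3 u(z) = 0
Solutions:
 u(z) = C1 + C2*z + C3*exp(z*(sqrt(4*k + 1) - 1)/(2*k)) + C4*exp(-z*(sqrt(4*k + 1) + 1)/(2*k))


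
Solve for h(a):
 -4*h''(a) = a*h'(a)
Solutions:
 h(a) = C1 + C2*erf(sqrt(2)*a/4)


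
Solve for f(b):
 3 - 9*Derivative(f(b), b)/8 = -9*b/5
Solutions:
 f(b) = C1 + 4*b^2/5 + 8*b/3


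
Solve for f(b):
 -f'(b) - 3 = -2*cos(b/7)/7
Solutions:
 f(b) = C1 - 3*b + 2*sin(b/7)


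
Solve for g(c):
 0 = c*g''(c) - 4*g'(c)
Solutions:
 g(c) = C1 + C2*c^5


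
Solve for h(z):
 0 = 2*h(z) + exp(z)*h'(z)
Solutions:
 h(z) = C1*exp(2*exp(-z))


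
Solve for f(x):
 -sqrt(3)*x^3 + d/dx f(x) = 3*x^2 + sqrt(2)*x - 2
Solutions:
 f(x) = C1 + sqrt(3)*x^4/4 + x^3 + sqrt(2)*x^2/2 - 2*x


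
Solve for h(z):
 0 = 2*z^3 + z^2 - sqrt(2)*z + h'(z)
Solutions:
 h(z) = C1 - z^4/2 - z^3/3 + sqrt(2)*z^2/2


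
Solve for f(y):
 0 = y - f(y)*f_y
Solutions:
 f(y) = -sqrt(C1 + y^2)
 f(y) = sqrt(C1 + y^2)


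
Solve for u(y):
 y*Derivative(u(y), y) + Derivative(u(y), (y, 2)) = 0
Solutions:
 u(y) = C1 + C2*erf(sqrt(2)*y/2)


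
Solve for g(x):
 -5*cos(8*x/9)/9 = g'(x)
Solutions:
 g(x) = C1 - 5*sin(8*x/9)/8


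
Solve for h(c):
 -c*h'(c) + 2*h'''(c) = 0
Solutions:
 h(c) = C1 + Integral(C2*airyai(2^(2/3)*c/2) + C3*airybi(2^(2/3)*c/2), c)


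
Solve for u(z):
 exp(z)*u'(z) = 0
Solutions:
 u(z) = C1


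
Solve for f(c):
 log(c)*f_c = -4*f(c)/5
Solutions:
 f(c) = C1*exp(-4*li(c)/5)


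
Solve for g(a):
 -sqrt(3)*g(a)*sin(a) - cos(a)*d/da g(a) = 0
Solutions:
 g(a) = C1*cos(a)^(sqrt(3))


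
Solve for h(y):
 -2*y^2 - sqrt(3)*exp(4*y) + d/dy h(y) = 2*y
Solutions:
 h(y) = C1 + 2*y^3/3 + y^2 + sqrt(3)*exp(4*y)/4


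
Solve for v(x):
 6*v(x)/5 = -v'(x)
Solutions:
 v(x) = C1*exp(-6*x/5)


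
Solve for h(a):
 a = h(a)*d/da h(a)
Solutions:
 h(a) = -sqrt(C1 + a^2)
 h(a) = sqrt(C1 + a^2)


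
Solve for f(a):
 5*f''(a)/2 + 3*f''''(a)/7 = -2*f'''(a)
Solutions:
 f(a) = C1 + C2*a + (C3*sin(sqrt(14)*a/6) + C4*cos(sqrt(14)*a/6))*exp(-7*a/3)


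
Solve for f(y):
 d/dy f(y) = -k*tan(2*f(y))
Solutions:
 f(y) = -asin(C1*exp(-2*k*y))/2 + pi/2
 f(y) = asin(C1*exp(-2*k*y))/2


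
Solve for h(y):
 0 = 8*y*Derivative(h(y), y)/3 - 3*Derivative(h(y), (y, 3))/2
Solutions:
 h(y) = C1 + Integral(C2*airyai(2*6^(1/3)*y/3) + C3*airybi(2*6^(1/3)*y/3), y)


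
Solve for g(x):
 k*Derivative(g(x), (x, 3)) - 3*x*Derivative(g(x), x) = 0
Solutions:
 g(x) = C1 + Integral(C2*airyai(3^(1/3)*x*(1/k)^(1/3)) + C3*airybi(3^(1/3)*x*(1/k)^(1/3)), x)


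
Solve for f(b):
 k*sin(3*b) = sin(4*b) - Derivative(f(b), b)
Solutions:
 f(b) = C1 + k*cos(3*b)/3 - cos(4*b)/4


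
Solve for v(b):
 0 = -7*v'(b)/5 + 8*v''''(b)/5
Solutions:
 v(b) = C1 + C4*exp(7^(1/3)*b/2) + (C2*sin(sqrt(3)*7^(1/3)*b/4) + C3*cos(sqrt(3)*7^(1/3)*b/4))*exp(-7^(1/3)*b/4)


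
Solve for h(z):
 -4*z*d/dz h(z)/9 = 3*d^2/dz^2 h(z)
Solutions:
 h(z) = C1 + C2*erf(sqrt(6)*z/9)


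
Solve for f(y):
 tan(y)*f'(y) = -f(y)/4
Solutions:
 f(y) = C1/sin(y)^(1/4)


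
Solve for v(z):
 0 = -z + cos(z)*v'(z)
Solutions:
 v(z) = C1 + Integral(z/cos(z), z)


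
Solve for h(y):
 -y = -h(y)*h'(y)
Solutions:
 h(y) = -sqrt(C1 + y^2)
 h(y) = sqrt(C1 + y^2)


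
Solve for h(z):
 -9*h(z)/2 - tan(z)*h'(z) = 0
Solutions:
 h(z) = C1/sin(z)^(9/2)


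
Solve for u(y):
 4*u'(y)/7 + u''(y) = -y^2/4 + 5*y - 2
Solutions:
 u(y) = C1 + C2*exp(-4*y/7) - 7*y^3/48 + 329*y^2/64 - 2751*y/128


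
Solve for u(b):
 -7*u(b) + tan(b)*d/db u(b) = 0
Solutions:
 u(b) = C1*sin(b)^7


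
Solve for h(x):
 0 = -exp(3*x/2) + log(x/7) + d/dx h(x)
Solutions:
 h(x) = C1 - x*log(x) + x*(1 + log(7)) + 2*exp(3*x/2)/3


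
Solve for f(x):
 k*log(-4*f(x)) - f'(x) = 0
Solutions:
 Integral(1/(log(-_y) + 2*log(2)), (_y, f(x))) = C1 + k*x


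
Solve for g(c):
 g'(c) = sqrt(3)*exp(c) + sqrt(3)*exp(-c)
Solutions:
 g(c) = C1 + 2*sqrt(3)*sinh(c)


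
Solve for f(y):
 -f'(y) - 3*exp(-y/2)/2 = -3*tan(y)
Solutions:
 f(y) = C1 + 3*log(tan(y)^2 + 1)/2 + 3*exp(-y/2)


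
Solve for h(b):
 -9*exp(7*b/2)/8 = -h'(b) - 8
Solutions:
 h(b) = C1 - 8*b + 9*exp(7*b/2)/28


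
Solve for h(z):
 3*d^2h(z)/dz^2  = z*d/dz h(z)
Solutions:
 h(z) = C1 + C2*erfi(sqrt(6)*z/6)


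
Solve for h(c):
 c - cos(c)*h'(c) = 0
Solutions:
 h(c) = C1 + Integral(c/cos(c), c)


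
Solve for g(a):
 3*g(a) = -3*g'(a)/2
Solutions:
 g(a) = C1*exp(-2*a)


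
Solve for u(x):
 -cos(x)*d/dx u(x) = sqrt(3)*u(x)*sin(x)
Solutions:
 u(x) = C1*cos(x)^(sqrt(3))


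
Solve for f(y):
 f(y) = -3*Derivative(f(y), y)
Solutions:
 f(y) = C1*exp(-y/3)


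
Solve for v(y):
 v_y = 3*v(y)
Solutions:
 v(y) = C1*exp(3*y)


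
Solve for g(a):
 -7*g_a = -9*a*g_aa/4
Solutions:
 g(a) = C1 + C2*a^(37/9)


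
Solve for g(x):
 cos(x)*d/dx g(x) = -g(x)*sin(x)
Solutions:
 g(x) = C1*cos(x)


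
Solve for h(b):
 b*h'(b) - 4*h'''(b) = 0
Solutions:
 h(b) = C1 + Integral(C2*airyai(2^(1/3)*b/2) + C3*airybi(2^(1/3)*b/2), b)


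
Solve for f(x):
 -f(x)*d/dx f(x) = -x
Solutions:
 f(x) = -sqrt(C1 + x^2)
 f(x) = sqrt(C1 + x^2)


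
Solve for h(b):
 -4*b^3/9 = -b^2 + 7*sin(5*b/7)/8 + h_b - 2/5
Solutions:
 h(b) = C1 - b^4/9 + b^3/3 + 2*b/5 + 49*cos(5*b/7)/40


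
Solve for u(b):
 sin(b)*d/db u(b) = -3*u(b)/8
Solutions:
 u(b) = C1*(cos(b) + 1)^(3/16)/(cos(b) - 1)^(3/16)


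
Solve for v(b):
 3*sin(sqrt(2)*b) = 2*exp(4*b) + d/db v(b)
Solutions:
 v(b) = C1 - exp(4*b)/2 - 3*sqrt(2)*cos(sqrt(2)*b)/2


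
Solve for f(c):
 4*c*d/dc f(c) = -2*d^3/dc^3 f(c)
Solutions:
 f(c) = C1 + Integral(C2*airyai(-2^(1/3)*c) + C3*airybi(-2^(1/3)*c), c)


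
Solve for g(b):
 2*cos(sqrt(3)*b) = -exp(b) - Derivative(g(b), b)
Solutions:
 g(b) = C1 - exp(b) - 2*sqrt(3)*sin(sqrt(3)*b)/3


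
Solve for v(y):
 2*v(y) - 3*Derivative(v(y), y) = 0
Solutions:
 v(y) = C1*exp(2*y/3)


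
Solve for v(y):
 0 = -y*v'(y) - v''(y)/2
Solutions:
 v(y) = C1 + C2*erf(y)


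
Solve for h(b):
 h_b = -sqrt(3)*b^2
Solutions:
 h(b) = C1 - sqrt(3)*b^3/3


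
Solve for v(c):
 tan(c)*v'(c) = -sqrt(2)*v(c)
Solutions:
 v(c) = C1/sin(c)^(sqrt(2))


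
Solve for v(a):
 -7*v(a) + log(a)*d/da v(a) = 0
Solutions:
 v(a) = C1*exp(7*li(a))


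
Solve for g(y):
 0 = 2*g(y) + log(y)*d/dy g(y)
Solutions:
 g(y) = C1*exp(-2*li(y))


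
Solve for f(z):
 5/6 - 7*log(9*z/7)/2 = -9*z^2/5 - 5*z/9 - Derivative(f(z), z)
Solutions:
 f(z) = C1 - 3*z^3/5 - 5*z^2/18 + 7*z*log(z)/2 - 7*z*log(7)/2 - 13*z/3 + 7*z*log(3)


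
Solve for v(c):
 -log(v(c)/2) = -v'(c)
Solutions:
 Integral(1/(-log(_y) + log(2)), (_y, v(c))) = C1 - c


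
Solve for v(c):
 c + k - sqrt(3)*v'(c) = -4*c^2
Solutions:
 v(c) = C1 + 4*sqrt(3)*c^3/9 + sqrt(3)*c^2/6 + sqrt(3)*c*k/3


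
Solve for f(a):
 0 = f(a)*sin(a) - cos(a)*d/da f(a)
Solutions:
 f(a) = C1/cos(a)


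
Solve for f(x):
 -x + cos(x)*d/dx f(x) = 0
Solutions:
 f(x) = C1 + Integral(x/cos(x), x)


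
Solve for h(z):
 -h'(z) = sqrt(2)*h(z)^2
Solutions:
 h(z) = 1/(C1 + sqrt(2)*z)


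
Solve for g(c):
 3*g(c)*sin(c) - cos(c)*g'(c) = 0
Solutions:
 g(c) = C1/cos(c)^3


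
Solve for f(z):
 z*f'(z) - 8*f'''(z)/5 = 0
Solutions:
 f(z) = C1 + Integral(C2*airyai(5^(1/3)*z/2) + C3*airybi(5^(1/3)*z/2), z)


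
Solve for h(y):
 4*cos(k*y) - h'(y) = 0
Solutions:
 h(y) = C1 + 4*sin(k*y)/k


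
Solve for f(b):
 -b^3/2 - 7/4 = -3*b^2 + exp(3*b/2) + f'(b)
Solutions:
 f(b) = C1 - b^4/8 + b^3 - 7*b/4 - 2*exp(3*b/2)/3


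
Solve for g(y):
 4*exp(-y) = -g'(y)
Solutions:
 g(y) = C1 + 4*exp(-y)


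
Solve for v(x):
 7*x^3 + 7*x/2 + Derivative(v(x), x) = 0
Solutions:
 v(x) = C1 - 7*x^4/4 - 7*x^2/4


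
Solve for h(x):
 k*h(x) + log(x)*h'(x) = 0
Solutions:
 h(x) = C1*exp(-k*li(x))


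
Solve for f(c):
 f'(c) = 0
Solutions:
 f(c) = C1


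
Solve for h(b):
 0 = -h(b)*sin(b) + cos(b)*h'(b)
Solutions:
 h(b) = C1/cos(b)


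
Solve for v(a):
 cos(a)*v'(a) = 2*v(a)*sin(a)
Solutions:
 v(a) = C1/cos(a)^2


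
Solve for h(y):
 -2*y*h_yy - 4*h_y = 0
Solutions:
 h(y) = C1 + C2/y


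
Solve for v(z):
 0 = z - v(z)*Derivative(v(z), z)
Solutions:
 v(z) = -sqrt(C1 + z^2)
 v(z) = sqrt(C1 + z^2)


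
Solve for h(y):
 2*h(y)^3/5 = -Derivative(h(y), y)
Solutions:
 h(y) = -sqrt(10)*sqrt(-1/(C1 - 2*y))/2
 h(y) = sqrt(10)*sqrt(-1/(C1 - 2*y))/2


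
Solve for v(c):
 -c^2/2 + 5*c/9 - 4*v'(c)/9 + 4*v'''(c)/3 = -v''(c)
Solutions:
 v(c) = C1 + C2*exp(c*(-9 + sqrt(273))/24) + C3*exp(-c*(9 + sqrt(273))/24) - 3*c^3/8 - 61*c^2/32 - 981*c/64


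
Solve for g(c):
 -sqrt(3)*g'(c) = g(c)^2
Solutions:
 g(c) = 3/(C1 + sqrt(3)*c)


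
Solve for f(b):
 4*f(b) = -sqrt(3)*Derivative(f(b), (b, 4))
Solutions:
 f(b) = (C1*sin(3^(7/8)*b/3) + C2*cos(3^(7/8)*b/3))*exp(-3^(7/8)*b/3) + (C3*sin(3^(7/8)*b/3) + C4*cos(3^(7/8)*b/3))*exp(3^(7/8)*b/3)


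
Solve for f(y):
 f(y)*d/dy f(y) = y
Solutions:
 f(y) = -sqrt(C1 + y^2)
 f(y) = sqrt(C1 + y^2)


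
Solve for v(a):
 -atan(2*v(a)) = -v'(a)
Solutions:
 Integral(1/atan(2*_y), (_y, v(a))) = C1 + a


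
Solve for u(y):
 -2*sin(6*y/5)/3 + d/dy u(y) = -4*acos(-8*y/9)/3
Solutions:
 u(y) = C1 - 4*y*acos(-8*y/9)/3 - sqrt(81 - 64*y^2)/6 - 5*cos(6*y/5)/9


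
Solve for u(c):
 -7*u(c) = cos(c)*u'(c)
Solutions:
 u(c) = C1*sqrt(sin(c) - 1)*(sin(c)^3 - 3*sin(c)^2 + 3*sin(c) - 1)/(sqrt(sin(c) + 1)*(sin(c)^3 + 3*sin(c)^2 + 3*sin(c) + 1))


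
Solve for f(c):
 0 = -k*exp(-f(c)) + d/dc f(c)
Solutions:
 f(c) = log(C1 + c*k)


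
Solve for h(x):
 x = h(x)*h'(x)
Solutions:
 h(x) = -sqrt(C1 + x^2)
 h(x) = sqrt(C1 + x^2)


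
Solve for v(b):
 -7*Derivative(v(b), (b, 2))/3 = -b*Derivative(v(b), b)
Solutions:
 v(b) = C1 + C2*erfi(sqrt(42)*b/14)


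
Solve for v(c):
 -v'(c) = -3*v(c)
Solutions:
 v(c) = C1*exp(3*c)


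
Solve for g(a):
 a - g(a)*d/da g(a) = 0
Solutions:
 g(a) = -sqrt(C1 + a^2)
 g(a) = sqrt(C1 + a^2)


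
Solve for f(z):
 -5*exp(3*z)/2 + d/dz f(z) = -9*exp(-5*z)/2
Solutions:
 f(z) = C1 + 5*exp(3*z)/6 + 9*exp(-5*z)/10


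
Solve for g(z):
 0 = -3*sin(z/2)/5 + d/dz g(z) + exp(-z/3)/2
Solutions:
 g(z) = C1 - 6*cos(z/2)/5 + 3*exp(-z/3)/2


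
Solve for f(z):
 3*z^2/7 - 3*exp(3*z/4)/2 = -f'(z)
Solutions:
 f(z) = C1 - z^3/7 + 2*exp(3*z/4)


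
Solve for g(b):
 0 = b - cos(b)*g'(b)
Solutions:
 g(b) = C1 + Integral(b/cos(b), b)


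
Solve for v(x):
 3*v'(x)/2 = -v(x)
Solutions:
 v(x) = C1*exp(-2*x/3)


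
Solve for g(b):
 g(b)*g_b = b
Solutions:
 g(b) = -sqrt(C1 + b^2)
 g(b) = sqrt(C1 + b^2)


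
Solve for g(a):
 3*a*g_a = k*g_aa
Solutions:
 g(a) = C1 + C2*erf(sqrt(6)*a*sqrt(-1/k)/2)/sqrt(-1/k)


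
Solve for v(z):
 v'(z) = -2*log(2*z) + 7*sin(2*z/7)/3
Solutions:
 v(z) = C1 - 2*z*log(z) - 2*z*log(2) + 2*z - 49*cos(2*z/7)/6


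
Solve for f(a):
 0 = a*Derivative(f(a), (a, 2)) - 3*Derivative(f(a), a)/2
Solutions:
 f(a) = C1 + C2*a^(5/2)


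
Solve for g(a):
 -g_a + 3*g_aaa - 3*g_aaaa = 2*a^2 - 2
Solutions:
 g(a) = C1 + C2*exp(a*(2*2^(1/3)/(3*sqrt(5) + 7)^(1/3) + 2^(2/3)*(3*sqrt(5) + 7)^(1/3) + 4)/12)*sin(2^(1/3)*sqrt(3)*a*(-2^(1/3)*(3*sqrt(5) + 7)^(1/3) + 2/(3*sqrt(5) + 7)^(1/3))/12) + C3*exp(a*(2*2^(1/3)/(3*sqrt(5) + 7)^(1/3) + 2^(2/3)*(3*sqrt(5) + 7)^(1/3) + 4)/12)*cos(2^(1/3)*sqrt(3)*a*(-2^(1/3)*(3*sqrt(5) + 7)^(1/3) + 2/(3*sqrt(5) + 7)^(1/3))/12) + C4*exp(a*(-2^(2/3)*(3*sqrt(5) + 7)^(1/3) - 2*2^(1/3)/(3*sqrt(5) + 7)^(1/3) + 2)/6) - 2*a^3/3 - 10*a


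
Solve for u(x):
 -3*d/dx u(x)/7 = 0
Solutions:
 u(x) = C1


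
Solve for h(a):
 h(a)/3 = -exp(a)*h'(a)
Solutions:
 h(a) = C1*exp(exp(-a)/3)


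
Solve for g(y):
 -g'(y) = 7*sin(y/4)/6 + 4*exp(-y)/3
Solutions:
 g(y) = C1 + 14*cos(y/4)/3 + 4*exp(-y)/3


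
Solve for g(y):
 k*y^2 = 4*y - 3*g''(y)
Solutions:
 g(y) = C1 + C2*y - k*y^4/36 + 2*y^3/9


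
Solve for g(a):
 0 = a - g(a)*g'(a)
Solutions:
 g(a) = -sqrt(C1 + a^2)
 g(a) = sqrt(C1 + a^2)


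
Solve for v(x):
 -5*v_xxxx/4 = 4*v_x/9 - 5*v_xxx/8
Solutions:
 v(x) = C1 + C2*exp(x*(5*5^(1/3)/(8*sqrt(546) + 187)^(1/3) + 10 + 5^(2/3)*(8*sqrt(546) + 187)^(1/3))/60)*sin(sqrt(3)*5^(1/3)*x*(-5^(1/3)*(8*sqrt(546) + 187)^(1/3) + 5/(8*sqrt(546) + 187)^(1/3))/60) + C3*exp(x*(5*5^(1/3)/(8*sqrt(546) + 187)^(1/3) + 10 + 5^(2/3)*(8*sqrt(546) + 187)^(1/3))/60)*cos(sqrt(3)*5^(1/3)*x*(-5^(1/3)*(8*sqrt(546) + 187)^(1/3) + 5/(8*sqrt(546) + 187)^(1/3))/60) + C4*exp(x*(-5^(2/3)*(8*sqrt(546) + 187)^(1/3) - 5*5^(1/3)/(8*sqrt(546) + 187)^(1/3) + 5)/30)


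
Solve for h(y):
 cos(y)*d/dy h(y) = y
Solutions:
 h(y) = C1 + Integral(y/cos(y), y)


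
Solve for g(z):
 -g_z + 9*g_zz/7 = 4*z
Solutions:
 g(z) = C1 + C2*exp(7*z/9) - 2*z^2 - 36*z/7


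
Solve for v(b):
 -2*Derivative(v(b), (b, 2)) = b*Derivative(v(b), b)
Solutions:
 v(b) = C1 + C2*erf(b/2)


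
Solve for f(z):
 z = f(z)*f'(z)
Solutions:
 f(z) = -sqrt(C1 + z^2)
 f(z) = sqrt(C1 + z^2)


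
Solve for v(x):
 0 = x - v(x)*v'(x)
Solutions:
 v(x) = -sqrt(C1 + x^2)
 v(x) = sqrt(C1 + x^2)


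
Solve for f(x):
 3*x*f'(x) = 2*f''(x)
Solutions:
 f(x) = C1 + C2*erfi(sqrt(3)*x/2)


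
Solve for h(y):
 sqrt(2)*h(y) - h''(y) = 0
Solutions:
 h(y) = C1*exp(-2^(1/4)*y) + C2*exp(2^(1/4)*y)


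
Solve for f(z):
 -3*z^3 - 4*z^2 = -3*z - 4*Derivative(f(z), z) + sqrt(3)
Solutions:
 f(z) = C1 + 3*z^4/16 + z^3/3 - 3*z^2/8 + sqrt(3)*z/4


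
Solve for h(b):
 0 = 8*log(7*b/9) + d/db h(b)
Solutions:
 h(b) = C1 - 8*b*log(b) + b*log(43046721/5764801) + 8*b


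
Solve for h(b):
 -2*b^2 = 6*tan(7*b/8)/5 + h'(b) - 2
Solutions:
 h(b) = C1 - 2*b^3/3 + 2*b + 48*log(cos(7*b/8))/35


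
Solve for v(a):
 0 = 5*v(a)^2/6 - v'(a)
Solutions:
 v(a) = -6/(C1 + 5*a)


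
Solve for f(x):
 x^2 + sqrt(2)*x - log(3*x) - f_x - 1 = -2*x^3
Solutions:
 f(x) = C1 + x^4/2 + x^3/3 + sqrt(2)*x^2/2 - x*log(x) - x*log(3)


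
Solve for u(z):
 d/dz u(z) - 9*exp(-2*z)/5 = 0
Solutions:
 u(z) = C1 - 9*exp(-2*z)/10


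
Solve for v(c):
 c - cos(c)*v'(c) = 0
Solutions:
 v(c) = C1 + Integral(c/cos(c), c)


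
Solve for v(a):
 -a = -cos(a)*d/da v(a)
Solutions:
 v(a) = C1 + Integral(a/cos(a), a)


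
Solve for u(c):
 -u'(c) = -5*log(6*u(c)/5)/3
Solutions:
 3*Integral(1/(-log(_y) - log(6) + log(5)), (_y, u(c)))/5 = C1 - c


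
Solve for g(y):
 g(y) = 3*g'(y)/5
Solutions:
 g(y) = C1*exp(5*y/3)


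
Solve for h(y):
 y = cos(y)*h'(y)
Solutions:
 h(y) = C1 + Integral(y/cos(y), y)


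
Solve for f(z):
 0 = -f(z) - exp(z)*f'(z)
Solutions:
 f(z) = C1*exp(exp(-z))


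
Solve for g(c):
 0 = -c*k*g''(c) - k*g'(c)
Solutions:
 g(c) = C1 + C2*log(c)


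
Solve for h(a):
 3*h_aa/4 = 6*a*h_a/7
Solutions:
 h(a) = C1 + C2*erfi(2*sqrt(7)*a/7)


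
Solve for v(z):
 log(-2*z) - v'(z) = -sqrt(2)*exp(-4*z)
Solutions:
 v(z) = C1 + z*log(-z) + z*(-1 + log(2)) - sqrt(2)*exp(-4*z)/4


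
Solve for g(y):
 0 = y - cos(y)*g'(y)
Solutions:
 g(y) = C1 + Integral(y/cos(y), y)


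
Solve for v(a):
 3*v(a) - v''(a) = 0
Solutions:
 v(a) = C1*exp(-sqrt(3)*a) + C2*exp(sqrt(3)*a)


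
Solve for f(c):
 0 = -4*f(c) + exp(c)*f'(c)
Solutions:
 f(c) = C1*exp(-4*exp(-c))


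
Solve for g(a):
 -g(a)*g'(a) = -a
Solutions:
 g(a) = -sqrt(C1 + a^2)
 g(a) = sqrt(C1 + a^2)


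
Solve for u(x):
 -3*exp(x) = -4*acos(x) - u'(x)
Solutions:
 u(x) = C1 - 4*x*acos(x) + 4*sqrt(1 - x^2) + 3*exp(x)


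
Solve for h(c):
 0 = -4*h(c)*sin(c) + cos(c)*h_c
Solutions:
 h(c) = C1/cos(c)^4


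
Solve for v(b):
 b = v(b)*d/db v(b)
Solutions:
 v(b) = -sqrt(C1 + b^2)
 v(b) = sqrt(C1 + b^2)


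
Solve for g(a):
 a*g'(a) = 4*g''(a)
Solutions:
 g(a) = C1 + C2*erfi(sqrt(2)*a/4)


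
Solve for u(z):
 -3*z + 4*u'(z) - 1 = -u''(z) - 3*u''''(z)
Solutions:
 u(z) = C1 + C4*exp(-z) + 3*z^2/8 + z/16 + (C2*sin(sqrt(39)*z/6) + C3*cos(sqrt(39)*z/6))*exp(z/2)


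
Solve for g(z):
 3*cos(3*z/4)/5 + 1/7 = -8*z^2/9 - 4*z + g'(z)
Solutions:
 g(z) = C1 + 8*z^3/27 + 2*z^2 + z/7 + 4*sin(3*z/4)/5


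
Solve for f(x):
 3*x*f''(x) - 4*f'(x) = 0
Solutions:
 f(x) = C1 + C2*x^(7/3)


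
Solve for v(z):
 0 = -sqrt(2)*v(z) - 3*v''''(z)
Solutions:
 v(z) = (C1*sin(2^(5/8)*3^(3/4)*z/6) + C2*cos(2^(5/8)*3^(3/4)*z/6))*exp(-2^(5/8)*3^(3/4)*z/6) + (C3*sin(2^(5/8)*3^(3/4)*z/6) + C4*cos(2^(5/8)*3^(3/4)*z/6))*exp(2^(5/8)*3^(3/4)*z/6)


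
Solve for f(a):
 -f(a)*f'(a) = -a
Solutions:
 f(a) = -sqrt(C1 + a^2)
 f(a) = sqrt(C1 + a^2)


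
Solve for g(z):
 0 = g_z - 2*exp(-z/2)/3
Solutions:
 g(z) = C1 - 4*exp(-z/2)/3


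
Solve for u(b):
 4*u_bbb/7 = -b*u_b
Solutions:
 u(b) = C1 + Integral(C2*airyai(-14^(1/3)*b/2) + C3*airybi(-14^(1/3)*b/2), b)


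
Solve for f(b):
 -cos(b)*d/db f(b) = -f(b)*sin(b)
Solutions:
 f(b) = C1/cos(b)


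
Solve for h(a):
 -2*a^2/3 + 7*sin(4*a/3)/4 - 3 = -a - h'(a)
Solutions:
 h(a) = C1 + 2*a^3/9 - a^2/2 + 3*a + 21*cos(4*a/3)/16


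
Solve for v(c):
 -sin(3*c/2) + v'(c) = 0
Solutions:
 v(c) = C1 - 2*cos(3*c/2)/3


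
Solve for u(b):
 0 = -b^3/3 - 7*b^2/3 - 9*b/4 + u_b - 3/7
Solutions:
 u(b) = C1 + b^4/12 + 7*b^3/9 + 9*b^2/8 + 3*b/7


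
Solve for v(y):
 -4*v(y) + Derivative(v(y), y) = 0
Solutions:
 v(y) = C1*exp(4*y)


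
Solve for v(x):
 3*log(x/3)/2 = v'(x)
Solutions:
 v(x) = C1 + 3*x*log(x)/2 - 3*x*log(3)/2 - 3*x/2


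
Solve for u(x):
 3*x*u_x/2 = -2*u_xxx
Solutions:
 u(x) = C1 + Integral(C2*airyai(-6^(1/3)*x/2) + C3*airybi(-6^(1/3)*x/2), x)


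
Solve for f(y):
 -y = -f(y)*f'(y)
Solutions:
 f(y) = -sqrt(C1 + y^2)
 f(y) = sqrt(C1 + y^2)


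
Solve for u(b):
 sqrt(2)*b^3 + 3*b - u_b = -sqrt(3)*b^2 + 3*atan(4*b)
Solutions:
 u(b) = C1 + sqrt(2)*b^4/4 + sqrt(3)*b^3/3 + 3*b^2/2 - 3*b*atan(4*b) + 3*log(16*b^2 + 1)/8


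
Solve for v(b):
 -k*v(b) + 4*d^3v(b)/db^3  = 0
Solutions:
 v(b) = C1*exp(2^(1/3)*b*k^(1/3)/2) + C2*exp(2^(1/3)*b*k^(1/3)*(-1 + sqrt(3)*I)/4) + C3*exp(-2^(1/3)*b*k^(1/3)*(1 + sqrt(3)*I)/4)


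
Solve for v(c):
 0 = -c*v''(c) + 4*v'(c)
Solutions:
 v(c) = C1 + C2*c^5


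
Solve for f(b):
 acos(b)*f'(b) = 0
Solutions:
 f(b) = C1


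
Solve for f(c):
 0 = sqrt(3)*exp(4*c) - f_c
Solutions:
 f(c) = C1 + sqrt(3)*exp(4*c)/4


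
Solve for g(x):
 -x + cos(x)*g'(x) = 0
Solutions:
 g(x) = C1 + Integral(x/cos(x), x)


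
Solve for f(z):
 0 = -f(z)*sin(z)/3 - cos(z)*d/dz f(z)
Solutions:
 f(z) = C1*cos(z)^(1/3)


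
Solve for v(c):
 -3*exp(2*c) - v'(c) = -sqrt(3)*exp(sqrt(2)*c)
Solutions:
 v(c) = C1 - 3*exp(2*c)/2 + sqrt(6)*exp(sqrt(2)*c)/2


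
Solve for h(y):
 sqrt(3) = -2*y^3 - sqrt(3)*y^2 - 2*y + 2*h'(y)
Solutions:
 h(y) = C1 + y^4/4 + sqrt(3)*y^3/6 + y^2/2 + sqrt(3)*y/2


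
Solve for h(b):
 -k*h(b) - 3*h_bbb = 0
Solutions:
 h(b) = C1*exp(3^(2/3)*b*(-k)^(1/3)/3) + C2*exp(b*(-k)^(1/3)*(-3^(2/3) + 3*3^(1/6)*I)/6) + C3*exp(-b*(-k)^(1/3)*(3^(2/3) + 3*3^(1/6)*I)/6)


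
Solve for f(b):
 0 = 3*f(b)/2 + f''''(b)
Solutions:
 f(b) = (C1*sin(6^(1/4)*b/2) + C2*cos(6^(1/4)*b/2))*exp(-6^(1/4)*b/2) + (C3*sin(6^(1/4)*b/2) + C4*cos(6^(1/4)*b/2))*exp(6^(1/4)*b/2)


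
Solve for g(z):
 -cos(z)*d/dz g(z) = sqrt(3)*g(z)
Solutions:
 g(z) = C1*(sin(z) - 1)^(sqrt(3)/2)/(sin(z) + 1)^(sqrt(3)/2)


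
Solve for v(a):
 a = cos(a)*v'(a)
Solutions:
 v(a) = C1 + Integral(a/cos(a), a)


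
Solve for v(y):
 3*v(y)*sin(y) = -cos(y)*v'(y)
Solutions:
 v(y) = C1*cos(y)^3


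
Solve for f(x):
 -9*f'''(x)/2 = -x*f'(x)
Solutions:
 f(x) = C1 + Integral(C2*airyai(6^(1/3)*x/3) + C3*airybi(6^(1/3)*x/3), x)


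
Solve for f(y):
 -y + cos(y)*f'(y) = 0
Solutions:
 f(y) = C1 + Integral(y/cos(y), y)


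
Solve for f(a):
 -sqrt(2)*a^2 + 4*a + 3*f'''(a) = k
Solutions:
 f(a) = C1 + C2*a + C3*a^2 + sqrt(2)*a^5/180 - a^4/18 + a^3*k/18


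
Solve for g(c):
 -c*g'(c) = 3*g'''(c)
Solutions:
 g(c) = C1 + Integral(C2*airyai(-3^(2/3)*c/3) + C3*airybi(-3^(2/3)*c/3), c)


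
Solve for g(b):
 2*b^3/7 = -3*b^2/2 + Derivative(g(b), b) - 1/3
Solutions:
 g(b) = C1 + b^4/14 + b^3/2 + b/3


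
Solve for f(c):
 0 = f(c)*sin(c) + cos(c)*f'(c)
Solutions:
 f(c) = C1*cos(c)


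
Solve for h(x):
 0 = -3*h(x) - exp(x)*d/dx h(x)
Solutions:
 h(x) = C1*exp(3*exp(-x))
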